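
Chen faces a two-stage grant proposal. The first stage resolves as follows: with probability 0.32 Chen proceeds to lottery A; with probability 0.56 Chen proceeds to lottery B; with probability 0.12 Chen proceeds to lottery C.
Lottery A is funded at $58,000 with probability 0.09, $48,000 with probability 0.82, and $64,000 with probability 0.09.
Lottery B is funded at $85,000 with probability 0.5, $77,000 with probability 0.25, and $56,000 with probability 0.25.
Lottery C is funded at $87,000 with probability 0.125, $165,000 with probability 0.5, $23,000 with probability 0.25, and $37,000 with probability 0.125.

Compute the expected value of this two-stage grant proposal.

$70,978.80

EV(A) = 0.09 × 58000 + 0.82 × 48000 + 0.09 × 64000 = 5220 + 39360 + 5760 = 50340
EV(B) = 0.5 × 85000 + 0.25 × 77000 + 0.25 × 56000 = 42500 + 19250 + 14000 = 75750
EV(C) = 0.125 × 87000 + 0.5 × 165000 + 0.25 × 23000 + 0.125 × 37000 = 10875 + 82500 + 5750 + 4625 = 103750
Overall = 0.32 × 50340 + 0.56 × 75750 + 0.12 × 103750 = 16108.8 + 42420 + 12450 = 70978.8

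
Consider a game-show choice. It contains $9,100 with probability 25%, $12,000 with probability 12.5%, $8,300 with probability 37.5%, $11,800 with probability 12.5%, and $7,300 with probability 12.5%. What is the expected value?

EV = 0.25 × 9100 + 0.125 × 12000 + 0.375 × 8300 + 0.125 × 11800 + 0.125 × 7300 = 2275 + 1500 + 3112.5 + 1475 + 912.5 = 9275

$9,275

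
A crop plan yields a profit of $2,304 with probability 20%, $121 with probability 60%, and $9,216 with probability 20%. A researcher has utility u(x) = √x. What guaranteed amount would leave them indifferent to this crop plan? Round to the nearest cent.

E[u] = 0.2·√2304 + 0.6·√121 + 0.2·√9216 = 0.2·48 + 0.6·11 + 0.2·96 = 35.4
CE = (35.4)² = 1253.16

$1,253.16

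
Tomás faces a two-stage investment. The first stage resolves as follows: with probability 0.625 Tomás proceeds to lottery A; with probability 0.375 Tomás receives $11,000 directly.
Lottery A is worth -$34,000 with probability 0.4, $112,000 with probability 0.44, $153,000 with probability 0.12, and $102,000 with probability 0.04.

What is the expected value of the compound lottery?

EV(A) = 0.4 × (-34000) + 0.44 × 112000 + 0.12 × 153000 + 0.04 × 102000 = -13600 + 49280 + 18360 + 4080 = 58120
Branch B: 11000 (certain)
Overall = 0.625 × 58120 + 0.375 × 11000 = 36325 + 4125 = 40450

$40,450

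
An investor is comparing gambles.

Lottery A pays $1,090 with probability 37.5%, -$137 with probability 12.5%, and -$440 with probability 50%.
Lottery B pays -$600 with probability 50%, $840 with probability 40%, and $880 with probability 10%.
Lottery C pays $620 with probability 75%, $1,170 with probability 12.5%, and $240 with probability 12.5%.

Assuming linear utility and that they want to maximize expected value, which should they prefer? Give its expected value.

Lottery A = 0.375 × 1090 + 0.125 × (-137) + 0.5 × (-440) = 408.75 − 17.125 − 220 = 171.625
Lottery B = 0.5 × (-600) + 0.4 × 840 + 0.1 × 880 = -300 + 336 + 88 = 124
Lottery C = 0.75 × 620 + 0.125 × 1170 + 0.125 × 240 = 465 + 146.25 + 30 = 641.25

Lottery C ($641.25)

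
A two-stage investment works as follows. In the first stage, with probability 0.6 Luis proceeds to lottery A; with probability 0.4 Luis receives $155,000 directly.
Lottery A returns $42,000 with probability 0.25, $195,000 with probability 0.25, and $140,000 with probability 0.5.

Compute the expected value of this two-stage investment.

$139,550

EV(A) = 0.25 × 42000 + 0.25 × 195000 + 0.5 × 140000 = 10500 + 48750 + 70000 = 129250
Branch B: 155000 (certain)
Overall = 0.6 × 129250 + 0.4 × 155000 = 77550 + 62000 = 139550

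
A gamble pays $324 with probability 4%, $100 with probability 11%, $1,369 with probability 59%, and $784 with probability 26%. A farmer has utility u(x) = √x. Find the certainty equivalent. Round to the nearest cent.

E[u] = 0.04·√324 + 0.11·√100 + 0.59·√1369 + 0.26·√784 = 0.04·18 + 0.11·10 + 0.59·37 + 0.26·28 = 30.93
CE = (30.93)² = 956.6649

$956.66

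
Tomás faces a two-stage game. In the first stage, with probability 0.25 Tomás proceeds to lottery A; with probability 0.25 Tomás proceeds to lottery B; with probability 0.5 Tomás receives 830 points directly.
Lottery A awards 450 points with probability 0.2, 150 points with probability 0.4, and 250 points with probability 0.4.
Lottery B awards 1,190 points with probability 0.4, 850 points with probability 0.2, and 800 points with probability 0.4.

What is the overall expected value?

EV(A) = 0.2 × 450 + 0.4 × 150 + 0.4 × 250 = 90 + 60 + 100 = 250
EV(B) = 0.4 × 1190 + 0.2 × 850 + 0.4 × 800 = 476 + 170 + 320 = 966
Branch C: 830 (certain)
Overall = 0.25 × 250 + 0.25 × 966 + 0.5 × 830 = 62.5 + 241.5 + 415 = 719

719 points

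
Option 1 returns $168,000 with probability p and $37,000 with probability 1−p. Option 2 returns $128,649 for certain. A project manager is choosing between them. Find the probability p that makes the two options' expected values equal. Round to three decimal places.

p·168000 + (1−p)·37000 = 128649
131000p + 37000 = 128649
p = (128649 − 37000) / 131000

p = 0.700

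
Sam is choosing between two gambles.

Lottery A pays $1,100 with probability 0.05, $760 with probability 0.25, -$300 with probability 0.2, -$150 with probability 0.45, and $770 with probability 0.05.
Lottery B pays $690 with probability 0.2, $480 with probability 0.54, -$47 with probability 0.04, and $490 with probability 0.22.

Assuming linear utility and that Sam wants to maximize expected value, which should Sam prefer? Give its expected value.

Lottery A = 0.05 × 1100 + 0.25 × 760 + 0.2 × (-300) + 0.45 × (-150) + 0.05 × 770 = 55 + 190 − 60 − 67.5 + 38.5 = 156
Lottery B = 0.2 × 690 + 0.54 × 480 + 0.04 × (-47) + 0.22 × 490 = 138 + 259.2 − 1.88 + 107.8 = 503.12

Lottery B ($503.12)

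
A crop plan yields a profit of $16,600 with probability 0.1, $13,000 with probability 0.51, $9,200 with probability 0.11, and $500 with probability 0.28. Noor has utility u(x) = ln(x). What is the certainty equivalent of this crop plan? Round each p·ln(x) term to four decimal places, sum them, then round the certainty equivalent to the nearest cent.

$5,150.76

E[u] = 0.1·ln(16600) + 0.51·ln(13000) + 0.11·ln(9200) + 0.28·ln(500) = 0.9717 + 4.8311 + 1.0040 + 1.7401 = 8.5469
CE = e^8.5469 ≈ 5150.76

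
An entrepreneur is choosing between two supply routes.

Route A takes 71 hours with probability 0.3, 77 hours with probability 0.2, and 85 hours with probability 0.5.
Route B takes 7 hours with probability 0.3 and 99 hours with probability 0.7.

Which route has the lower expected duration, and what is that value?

Route B (71.4 hours)

Route A = 0.3 × 71 + 0.2 × 77 + 0.5 × 85 = 21.3 + 15.4 + 42.5 = 79.2
Route B = 0.3 × 7 + 0.7 × 99 = 2.1 + 69.3 = 71.4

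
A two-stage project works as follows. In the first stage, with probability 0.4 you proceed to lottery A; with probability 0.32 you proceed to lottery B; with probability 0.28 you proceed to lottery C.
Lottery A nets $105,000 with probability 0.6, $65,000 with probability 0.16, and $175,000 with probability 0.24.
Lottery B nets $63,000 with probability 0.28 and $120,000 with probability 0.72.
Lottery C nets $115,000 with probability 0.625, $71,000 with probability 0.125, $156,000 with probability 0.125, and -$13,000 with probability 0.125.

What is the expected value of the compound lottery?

EV(A) = 0.6 × 105000 + 0.16 × 65000 + 0.24 × 175000 = 63000 + 10400 + 42000 = 115400
EV(B) = 0.28 × 63000 + 0.72 × 120000 = 17640 + 86400 = 104040
EV(C) = 0.625 × 115000 + 0.125 × 71000 + 0.125 × 156000 + 0.125 × (-13000) = 71875 + 8875 + 19500 − 1625 = 98625
Overall = 0.4 × 115400 + 0.32 × 104040 + 0.28 × 98625 = 46160 + 33292.8 + 27615 = 107067.8

$107,067.80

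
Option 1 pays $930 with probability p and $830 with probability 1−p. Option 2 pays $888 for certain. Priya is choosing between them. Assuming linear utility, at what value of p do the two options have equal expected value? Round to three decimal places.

p·930 + (1−p)·830 = 888
100p + 830 = 888
p = (888 − 830) / 100

p = 0.580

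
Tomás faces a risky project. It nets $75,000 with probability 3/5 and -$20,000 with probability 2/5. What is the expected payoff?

EV = 3/5 × 75000 + 2/5 × (-20000) = 45000 − 8000 = 37000

$37,000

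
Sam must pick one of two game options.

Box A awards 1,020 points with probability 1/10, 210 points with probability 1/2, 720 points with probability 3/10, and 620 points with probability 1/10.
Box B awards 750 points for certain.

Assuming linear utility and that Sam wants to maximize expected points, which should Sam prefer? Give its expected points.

Box B (750 points)

Box A = 1/10 × 1020 + 1/2 × 210 + 3/10 × 720 + 1/10 × 620 = 102 + 105 + 216 + 62 = 485
Box B: 750 (certain)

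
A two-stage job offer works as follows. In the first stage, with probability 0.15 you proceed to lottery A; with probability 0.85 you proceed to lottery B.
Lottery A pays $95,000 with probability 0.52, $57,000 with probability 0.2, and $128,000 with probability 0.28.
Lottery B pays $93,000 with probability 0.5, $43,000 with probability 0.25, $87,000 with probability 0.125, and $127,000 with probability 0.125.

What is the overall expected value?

EV(A) = 0.52 × 95000 + 0.2 × 57000 + 0.28 × 128000 = 49400 + 11400 + 35840 = 96640
EV(B) = 0.5 × 93000 + 0.25 × 43000 + 0.125 × 87000 + 0.125 × 127000 = 46500 + 10750 + 10875 + 15875 = 84000
Overall = 0.15 × 96640 + 0.85 × 84000 = 14496 + 71400 = 85896

$85,896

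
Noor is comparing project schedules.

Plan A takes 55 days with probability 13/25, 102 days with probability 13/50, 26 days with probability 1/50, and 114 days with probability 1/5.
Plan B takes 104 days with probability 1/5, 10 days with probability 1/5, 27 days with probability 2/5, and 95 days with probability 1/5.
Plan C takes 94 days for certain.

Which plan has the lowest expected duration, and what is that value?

Plan B (52.6 days)

Plan A = 13/25 × 55 + 13/50 × 102 + 1/50 × 26 + 1/5 × 114 = 28.6 + 26.52 + 0.52 + 22.8 = 78.44
Plan B = 1/5 × 104 + 1/5 × 10 + 2/5 × 27 + 1/5 × 95 = 20.8 + 2 + 10.8 + 19 = 52.6
Plan C: 94 (certain)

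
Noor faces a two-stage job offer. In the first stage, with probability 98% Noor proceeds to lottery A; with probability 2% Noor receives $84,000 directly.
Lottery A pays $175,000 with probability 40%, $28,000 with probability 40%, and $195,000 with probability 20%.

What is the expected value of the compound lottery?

EV(A) = 0.4 × 175000 + 0.4 × 28000 + 0.2 × 195000 = 70000 + 11200 + 39000 = 120200
Branch B: 84000 (certain)
Overall = 0.98 × 120200 + 0.02 × 84000 = 117796 + 1680 = 119476

$119,476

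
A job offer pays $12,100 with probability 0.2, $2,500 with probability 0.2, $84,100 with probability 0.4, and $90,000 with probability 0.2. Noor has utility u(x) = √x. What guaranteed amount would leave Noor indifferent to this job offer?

E[u] = 0.2·√12100 + 0.2·√2500 + 0.4·√84100 + 0.2·√90000 = 0.2·110 + 0.2·50 + 0.4·290 + 0.2·300 = 208
CE = (208)² = 43264

$43,264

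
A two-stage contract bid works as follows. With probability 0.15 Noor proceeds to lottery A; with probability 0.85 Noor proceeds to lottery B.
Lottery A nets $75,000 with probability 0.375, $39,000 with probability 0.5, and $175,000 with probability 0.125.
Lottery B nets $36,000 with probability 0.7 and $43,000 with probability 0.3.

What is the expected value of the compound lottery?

$42,810

EV(A) = 0.375 × 75000 + 0.5 × 39000 + 0.125 × 175000 = 28125 + 19500 + 21875 = 69500
EV(B) = 0.7 × 36000 + 0.3 × 43000 = 25200 + 12900 = 38100
Overall = 0.15 × 69500 + 0.85 × 38100 = 10425 + 32385 = 42810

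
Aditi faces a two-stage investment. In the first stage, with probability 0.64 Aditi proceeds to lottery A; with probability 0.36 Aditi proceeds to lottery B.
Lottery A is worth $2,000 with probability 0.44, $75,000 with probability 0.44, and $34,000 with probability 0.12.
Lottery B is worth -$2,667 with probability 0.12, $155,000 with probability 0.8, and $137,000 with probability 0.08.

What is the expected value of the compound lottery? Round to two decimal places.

$72,764.79

EV(A) = 0.44 × 2000 + 0.44 × 75000 + 0.12 × 34000 = 880 + 33000 + 4080 = 37960
EV(B) = 0.12 × (-2667) + 0.8 × 155000 + 0.08 × 137000 = -320.04 + 124000 + 10960 = 134639.96
Overall = 0.64 × 37960 + 0.36 × 134639.96 = 24294.4 + 48470.3856 = 72764.7856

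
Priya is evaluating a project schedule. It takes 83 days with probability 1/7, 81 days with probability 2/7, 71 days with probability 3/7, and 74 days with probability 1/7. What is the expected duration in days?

EV = 1/7 × 83 + 2/7 × 81 + 3/7 × 71 + 1/7 × 74 = 11.8571 + 23.1429 + 30.4286 + 10.5714 = 76

76 days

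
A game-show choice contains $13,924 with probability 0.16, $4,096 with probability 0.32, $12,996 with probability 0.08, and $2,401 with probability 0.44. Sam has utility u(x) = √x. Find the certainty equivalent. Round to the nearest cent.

E[u] = 0.16·√13924 + 0.32·√4096 + 0.08·√12996 + 0.44·√2401 = 0.16·118 + 0.32·64 + 0.08·114 + 0.44·49 = 70.04
CE = (70.04)² = 4905.6016

$4,905.60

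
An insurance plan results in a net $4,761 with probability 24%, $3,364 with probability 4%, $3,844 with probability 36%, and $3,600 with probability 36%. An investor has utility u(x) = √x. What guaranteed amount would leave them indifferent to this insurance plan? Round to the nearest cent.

$3,943.84

E[u] = 0.24·√4761 + 0.04·√3364 + 0.36·√3844 + 0.36·√3600 = 0.24·69 + 0.04·58 + 0.36·62 + 0.36·60 = 62.8
CE = (62.8)² = 3943.84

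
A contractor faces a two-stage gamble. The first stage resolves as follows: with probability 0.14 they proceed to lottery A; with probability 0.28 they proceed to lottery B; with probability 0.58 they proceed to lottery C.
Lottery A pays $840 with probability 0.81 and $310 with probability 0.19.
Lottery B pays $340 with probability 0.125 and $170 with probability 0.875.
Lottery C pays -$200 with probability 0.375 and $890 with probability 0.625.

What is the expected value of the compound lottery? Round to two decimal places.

EV(A) = 0.81 × 840 + 0.19 × 310 = 680.4 + 58.9 = 739.3
EV(B) = 0.125 × 340 + 0.875 × 170 = 42.5 + 148.75 = 191.25
EV(C) = 0.375 × (-200) + 0.625 × 890 = -75 + 556.25 = 481.25
Overall = 0.14 × 739.3 + 0.28 × 191.25 + 0.58 × 481.25 = 103.502 + 53.55 + 279.125 = 436.177

$436.18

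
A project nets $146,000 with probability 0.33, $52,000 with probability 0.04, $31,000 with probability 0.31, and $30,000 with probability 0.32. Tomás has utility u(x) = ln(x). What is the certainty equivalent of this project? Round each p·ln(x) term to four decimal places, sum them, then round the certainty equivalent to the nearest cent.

$52,224.13

E[u] = 0.33·ln(146000) + 0.04·ln(52000) + 0.31·ln(31000) + 0.32·ln(30000) = 3.9241 + 0.4344 + 3.2059 + 3.2989 = 10.8633
CE = e^10.8633 ≈ 52224.13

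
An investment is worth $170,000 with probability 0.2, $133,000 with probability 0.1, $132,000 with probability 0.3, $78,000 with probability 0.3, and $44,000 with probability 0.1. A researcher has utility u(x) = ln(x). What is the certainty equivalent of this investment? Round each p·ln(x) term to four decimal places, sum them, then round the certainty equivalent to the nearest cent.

$106,319.08

E[u] = 0.2·ln(170000) + 0.1·ln(133000) + 0.3·ln(132000) + 0.3·ln(78000) + 0.1·ln(44000) = 2.4087 + 1.1798 + 3.5372 + 3.3793 + 1.0692 = 11.5742
CE = e^11.5742 ≈ 106319.08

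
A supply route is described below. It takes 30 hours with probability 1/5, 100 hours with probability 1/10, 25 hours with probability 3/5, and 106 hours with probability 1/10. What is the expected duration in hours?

EV = 1/5 × 30 + 1/10 × 100 + 3/5 × 25 + 1/10 × 106 = 6 + 10 + 15 + 10.6 = 41.6

41.6 hours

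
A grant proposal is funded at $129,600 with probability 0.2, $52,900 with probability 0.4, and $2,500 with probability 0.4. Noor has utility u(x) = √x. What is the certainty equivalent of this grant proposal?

E[u] = 0.2·√129600 + 0.4·√52900 + 0.4·√2500 = 0.2·360 + 0.4·230 + 0.4·50 = 184
CE = (184)² = 33856

$33,856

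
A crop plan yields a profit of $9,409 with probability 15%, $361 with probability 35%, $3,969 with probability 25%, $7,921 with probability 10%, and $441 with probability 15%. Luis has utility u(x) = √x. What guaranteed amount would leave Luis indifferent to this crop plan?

E[u] = 0.15·√9409 + 0.35·√361 + 0.25·√3969 + 0.1·√7921 + 0.15·√441 = 0.15·97 + 0.35·19 + 0.25·63 + 0.1·89 + 0.15·21 = 49
CE = (49)² = 2401

$2,401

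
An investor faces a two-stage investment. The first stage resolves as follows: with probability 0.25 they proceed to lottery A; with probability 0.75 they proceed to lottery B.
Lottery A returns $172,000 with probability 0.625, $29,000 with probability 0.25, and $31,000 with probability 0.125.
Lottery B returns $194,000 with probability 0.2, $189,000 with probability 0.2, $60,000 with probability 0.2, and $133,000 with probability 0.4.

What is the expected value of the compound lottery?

$136,006.25

EV(A) = 0.625 × 172000 + 0.25 × 29000 + 0.125 × 31000 = 107500 + 7250 + 3875 = 118625
EV(B) = 0.2 × 194000 + 0.2 × 189000 + 0.2 × 60000 + 0.4 × 133000 = 38800 + 37800 + 12000 + 53200 = 141800
Overall = 0.25 × 118625 + 0.75 × 141800 = 29656.25 + 106350 = 136006.25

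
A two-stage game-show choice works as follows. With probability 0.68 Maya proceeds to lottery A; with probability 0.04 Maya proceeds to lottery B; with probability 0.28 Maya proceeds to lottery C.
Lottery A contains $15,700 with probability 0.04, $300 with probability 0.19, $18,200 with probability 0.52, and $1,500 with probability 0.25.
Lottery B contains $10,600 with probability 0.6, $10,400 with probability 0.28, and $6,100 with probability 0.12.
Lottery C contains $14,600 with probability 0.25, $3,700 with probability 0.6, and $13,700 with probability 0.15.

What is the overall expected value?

EV(A) = 0.04 × 15700 + 0.19 × 300 + 0.52 × 18200 + 0.25 × 1500 = 628 + 57 + 9464 + 375 = 10524
EV(B) = 0.6 × 10600 + 0.28 × 10400 + 0.12 × 6100 = 6360 + 2912 + 732 = 10004
EV(C) = 0.25 × 14600 + 0.6 × 3700 + 0.15 × 13700 = 3650 + 2220 + 2055 = 7925
Overall = 0.68 × 10524 + 0.04 × 10004 + 0.28 × 7925 = 7156.32 + 400.16 + 2219 = 9775.48

$9,775.48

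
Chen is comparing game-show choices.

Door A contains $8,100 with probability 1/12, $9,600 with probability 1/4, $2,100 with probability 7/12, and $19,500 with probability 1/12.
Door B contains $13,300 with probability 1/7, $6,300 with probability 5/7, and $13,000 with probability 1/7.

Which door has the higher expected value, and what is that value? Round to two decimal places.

Door A = 1/12 × 8100 + 1/4 × 9600 + 7/12 × 2100 + 1/12 × 19500 = 675 + 2400 + 1225 + 1625 = 5925
Door B = 1/7 × 13300 + 5/7 × 6300 + 1/7 × 13000 = 1900 + 4500 + 1857.1429 = 8257.1429

Door B ($8,257.14)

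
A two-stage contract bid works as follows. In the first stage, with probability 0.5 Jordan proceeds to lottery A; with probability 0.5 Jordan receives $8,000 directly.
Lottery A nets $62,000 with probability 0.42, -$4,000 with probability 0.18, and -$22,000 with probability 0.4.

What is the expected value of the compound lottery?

EV(A) = 0.42 × 62000 + 0.18 × (-4000) + 0.4 × (-22000) = 26040 − 720 − 8800 = 16520
Branch B: 8000 (certain)
Overall = 0.5 × 16520 + 0.5 × 8000 = 8260 + 4000 = 12260

$12,260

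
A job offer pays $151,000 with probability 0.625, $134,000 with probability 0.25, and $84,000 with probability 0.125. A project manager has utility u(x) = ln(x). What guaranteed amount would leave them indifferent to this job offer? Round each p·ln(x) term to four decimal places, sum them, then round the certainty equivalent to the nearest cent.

E[u] = 0.625·ln(151000) + 0.25·ln(134000) + 0.125·ln(84000) = 7.4531 + 2.9514 + 1.4173 = 11.8218
CE = e^11.8218 ≈ 136189.15

$136,189.15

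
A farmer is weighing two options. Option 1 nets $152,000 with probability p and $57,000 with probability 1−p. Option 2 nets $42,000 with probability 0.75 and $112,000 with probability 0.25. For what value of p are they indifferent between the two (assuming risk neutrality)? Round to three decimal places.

EV(Option 2) = 0.75 × 42000 + 0.25 × 112000 = 31500 + 28000 = 59500
p·152000 + (1−p)·57000 = 59500
95000p + 57000 = 59500
p = (59500 − 57000) / 95000

p = 0.026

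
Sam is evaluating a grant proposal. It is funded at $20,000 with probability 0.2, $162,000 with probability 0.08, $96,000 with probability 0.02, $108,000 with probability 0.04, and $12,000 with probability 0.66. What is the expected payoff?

EV = 0.2 × 20000 + 0.08 × 162000 + 0.02 × 96000 + 0.04 × 108000 + 0.66 × 12000 = 4000 + 12960 + 1920 + 4320 + 7920 = 31120

$31,120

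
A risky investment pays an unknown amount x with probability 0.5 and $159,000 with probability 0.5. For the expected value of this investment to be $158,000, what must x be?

x = $157,000

0.5·x + 0.5·159000 = 158000
0.5·x = 158000 − 79500 = 78500
x = 78500 / 0.5 = 157000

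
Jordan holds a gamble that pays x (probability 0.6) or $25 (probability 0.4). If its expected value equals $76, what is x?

x = $110

0.6·x + 0.4·25 = 76
0.6·x = 76 − 10 = 66
x = 66 / 0.6 = 110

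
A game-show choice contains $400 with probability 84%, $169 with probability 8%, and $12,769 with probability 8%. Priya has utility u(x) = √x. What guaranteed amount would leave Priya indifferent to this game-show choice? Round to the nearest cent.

$722.53

E[u] = 0.84·√400 + 0.08·√169 + 0.08·√12769 = 0.84·20 + 0.08·13 + 0.08·113 = 26.88
CE = (26.88)² = 722.5344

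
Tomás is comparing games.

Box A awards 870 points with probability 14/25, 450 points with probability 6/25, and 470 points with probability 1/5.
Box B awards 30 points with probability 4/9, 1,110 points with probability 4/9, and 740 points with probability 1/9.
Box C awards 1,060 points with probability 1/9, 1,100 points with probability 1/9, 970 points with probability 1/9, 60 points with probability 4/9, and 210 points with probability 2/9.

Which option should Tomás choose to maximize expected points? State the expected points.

Box A (689.2 points)

Box A = 14/25 × 870 + 6/25 × 450 + 1/5 × 470 = 487.2 + 108 + 94 = 689.2
Box B = 4/9 × 30 + 4/9 × 1110 + 1/9 × 740 = 13.3333 + 493.3333 + 82.2222 = 588.8889
Box C = 1/9 × 1060 + 1/9 × 1100 + 1/9 × 970 + 4/9 × 60 + 2/9 × 210 = 117.7778 + 122.2222 + 107.7778 + 26.6667 + 46.6667 = 421.1111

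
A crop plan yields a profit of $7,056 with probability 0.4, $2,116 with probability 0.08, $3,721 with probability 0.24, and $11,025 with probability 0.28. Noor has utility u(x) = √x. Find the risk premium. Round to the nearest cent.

E[u] = 0.4·√7056 + 0.08·√2116 + 0.24·√3721 + 0.28·√11025 = 0.4·84 + 0.08·46 + 0.24·61 + 0.28·105 = 81.32
CE = (81.32)² = 6612.9424
Risk premium = EV − CE = 6971.72 − 6612.9424 = 358.7776

$358.78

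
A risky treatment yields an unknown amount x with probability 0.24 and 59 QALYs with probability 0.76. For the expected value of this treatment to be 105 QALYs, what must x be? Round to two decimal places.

0.24·x + 0.76·59 = 105
0.24·x = 105 − 44.84 = 60.16
x = 60.16 / 0.24 = 250.6667

x = 250.67 QALYs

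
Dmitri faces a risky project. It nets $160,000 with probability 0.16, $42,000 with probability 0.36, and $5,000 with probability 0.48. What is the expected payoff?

$43,120

EV = 0.16 × 160000 + 0.36 × 42000 + 0.48 × 5000 = 25600 + 15120 + 2400 = 43120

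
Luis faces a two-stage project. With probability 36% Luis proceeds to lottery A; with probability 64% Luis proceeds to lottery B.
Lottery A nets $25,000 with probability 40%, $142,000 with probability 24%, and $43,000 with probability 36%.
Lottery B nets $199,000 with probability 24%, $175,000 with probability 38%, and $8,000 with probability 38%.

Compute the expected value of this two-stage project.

EV(A) = 0.4 × 25000 + 0.24 × 142000 + 0.36 × 43000 = 10000 + 34080 + 15480 = 59560
EV(B) = 0.24 × 199000 + 0.38 × 175000 + 0.38 × 8000 = 47760 + 66500 + 3040 = 117300
Overall = 0.36 × 59560 + 0.64 × 117300 = 21441.6 + 75072 = 96513.6

$96,513.60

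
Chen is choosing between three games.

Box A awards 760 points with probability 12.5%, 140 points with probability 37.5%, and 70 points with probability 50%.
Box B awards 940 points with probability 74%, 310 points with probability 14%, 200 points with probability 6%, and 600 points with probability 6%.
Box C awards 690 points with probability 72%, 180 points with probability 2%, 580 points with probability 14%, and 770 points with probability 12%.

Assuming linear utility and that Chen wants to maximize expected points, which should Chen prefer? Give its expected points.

Box B (787 points)

Box A = 0.125 × 760 + 0.375 × 140 + 0.5 × 70 = 95 + 52.5 + 35 = 182.5
Box B = 0.74 × 940 + 0.14 × 310 + 0.06 × 200 + 0.06 × 600 = 695.6 + 43.4 + 12 + 36 = 787
Box C = 0.72 × 690 + 0.02 × 180 + 0.14 × 580 + 0.12 × 770 = 496.8 + 3.6 + 81.2 + 92.4 = 674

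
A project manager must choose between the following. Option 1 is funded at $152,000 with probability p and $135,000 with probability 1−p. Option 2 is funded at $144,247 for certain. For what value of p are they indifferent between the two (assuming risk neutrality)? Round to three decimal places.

p = 0.544

p·152000 + (1−p)·135000 = 144247
17000p + 135000 = 144247
p = (144247 − 135000) / 17000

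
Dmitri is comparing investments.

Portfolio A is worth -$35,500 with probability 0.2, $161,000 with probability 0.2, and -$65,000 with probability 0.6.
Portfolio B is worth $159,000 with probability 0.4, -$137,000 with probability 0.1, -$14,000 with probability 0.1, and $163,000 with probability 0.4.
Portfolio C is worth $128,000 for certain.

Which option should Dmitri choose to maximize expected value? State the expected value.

Portfolio C ($128,000)

Portfolio A = 0.2 × (-35500) + 0.2 × 161000 + 0.6 × (-65000) = -7100 + 32200 − 39000 = -13900
Portfolio B = 0.4 × 159000 + 0.1 × (-137000) + 0.1 × (-14000) + 0.4 × 163000 = 63600 − 13700 − 1400 + 65200 = 113700
Portfolio C: 128000 (certain)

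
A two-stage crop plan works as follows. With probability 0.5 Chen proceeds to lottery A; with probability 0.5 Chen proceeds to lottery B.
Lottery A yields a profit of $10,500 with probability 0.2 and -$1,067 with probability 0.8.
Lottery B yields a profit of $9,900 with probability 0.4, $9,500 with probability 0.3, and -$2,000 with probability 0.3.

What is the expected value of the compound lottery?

$3,728.20

EV(A) = 0.2 × 10500 + 0.8 × (-1067) = 2100 − 853.6 = 1246.4
EV(B) = 0.4 × 9900 + 0.3 × 9500 + 0.3 × (-2000) = 3960 + 2850 − 600 = 6210
Overall = 0.5 × 1246.4 + 0.5 × 6210 = 623.2 + 3105 = 3728.2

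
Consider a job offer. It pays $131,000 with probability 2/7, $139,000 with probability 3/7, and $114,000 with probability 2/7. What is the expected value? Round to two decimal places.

$129,571.43

EV = 2/7 × 131000 + 3/7 × 139000 + 2/7 × 114000 = 37428.5714 + 59571.4286 + 32571.4286 = 129571.4286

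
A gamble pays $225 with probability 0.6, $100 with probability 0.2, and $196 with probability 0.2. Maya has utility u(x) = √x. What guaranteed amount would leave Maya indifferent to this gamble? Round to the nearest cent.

$190.44

E[u] = 0.6·√225 + 0.2·√100 + 0.2·√196 = 0.6·15 + 0.2·10 + 0.2·14 = 13.8
CE = (13.8)² = 190.44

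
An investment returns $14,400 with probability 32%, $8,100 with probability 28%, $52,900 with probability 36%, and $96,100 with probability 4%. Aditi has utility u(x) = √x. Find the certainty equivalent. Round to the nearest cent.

$25,217.44

E[u] = 0.32·√14400 + 0.28·√8100 + 0.36·√52900 + 0.04·√96100 = 0.32·120 + 0.28·90 + 0.36·230 + 0.04·310 = 158.8
CE = (158.8)² = 25217.44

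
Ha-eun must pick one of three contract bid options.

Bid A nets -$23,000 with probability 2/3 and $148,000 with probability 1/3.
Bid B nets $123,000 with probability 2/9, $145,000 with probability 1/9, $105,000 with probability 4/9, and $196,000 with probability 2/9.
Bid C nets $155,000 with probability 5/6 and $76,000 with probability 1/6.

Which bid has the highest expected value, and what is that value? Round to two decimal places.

Bid A = 2/3 × (-23000) + 1/3 × 148000 = -15333.3333 + 49333.3333 = 34000
Bid B = 2/9 × 123000 + 1/9 × 145000 + 4/9 × 105000 + 2/9 × 196000 = 27333.3333 + 16111.1111 + 46666.6667 + 43555.5556 = 133666.6667
Bid C = 5/6 × 155000 + 1/6 × 76000 = 129166.6667 + 12666.6667 = 141833.3333

Bid C ($141,833.33)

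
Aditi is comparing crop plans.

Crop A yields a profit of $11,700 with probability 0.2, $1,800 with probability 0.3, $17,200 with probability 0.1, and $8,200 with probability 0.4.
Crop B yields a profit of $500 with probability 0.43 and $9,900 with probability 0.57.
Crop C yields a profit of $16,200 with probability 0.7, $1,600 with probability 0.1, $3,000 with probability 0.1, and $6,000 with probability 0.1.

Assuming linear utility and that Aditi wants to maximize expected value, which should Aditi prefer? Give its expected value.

Crop A = 0.2 × 11700 + 0.3 × 1800 + 0.1 × 17200 + 0.4 × 8200 = 2340 + 540 + 1720 + 3280 = 7880
Crop B = 0.43 × 500 + 0.57 × 9900 = 215 + 5643 = 5858
Crop C = 0.7 × 16200 + 0.1 × 1600 + 0.1 × 3000 + 0.1 × 6000 = 11340 + 160 + 300 + 600 = 12400

Crop C ($12,400)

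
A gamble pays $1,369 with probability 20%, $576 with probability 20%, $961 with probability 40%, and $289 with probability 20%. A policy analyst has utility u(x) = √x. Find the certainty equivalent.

$784

E[u] = 0.2·√1369 + 0.2·√576 + 0.4·√961 + 0.2·√289 = 0.2·37 + 0.2·24 + 0.4·31 + 0.2·17 = 28
CE = (28)² = 784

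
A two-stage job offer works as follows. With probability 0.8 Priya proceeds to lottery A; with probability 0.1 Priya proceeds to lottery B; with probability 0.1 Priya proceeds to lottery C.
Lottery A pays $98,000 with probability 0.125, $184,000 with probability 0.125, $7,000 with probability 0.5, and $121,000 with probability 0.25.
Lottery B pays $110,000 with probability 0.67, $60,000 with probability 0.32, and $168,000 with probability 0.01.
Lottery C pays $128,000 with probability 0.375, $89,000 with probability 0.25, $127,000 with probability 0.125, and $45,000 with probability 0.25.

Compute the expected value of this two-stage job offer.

EV(A) = 0.125 × 98000 + 0.125 × 184000 + 0.5 × 7000 + 0.25 × 121000 = 12250 + 23000 + 3500 + 30250 = 69000
EV(B) = 0.67 × 110000 + 0.32 × 60000 + 0.01 × 168000 = 73700 + 19200 + 1680 = 94580
EV(C) = 0.375 × 128000 + 0.25 × 89000 + 0.125 × 127000 + 0.25 × 45000 = 48000 + 22250 + 15875 + 11250 = 97375
Overall = 0.8 × 69000 + 0.1 × 94580 + 0.1 × 97375 = 55200 + 9458 + 9737.5 = 74395.5

$74,395.50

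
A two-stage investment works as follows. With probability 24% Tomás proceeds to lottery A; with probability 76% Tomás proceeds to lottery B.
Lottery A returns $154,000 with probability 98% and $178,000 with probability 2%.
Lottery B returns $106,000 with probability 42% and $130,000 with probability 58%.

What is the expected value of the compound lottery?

EV(A) = 0.98 × 154000 + 0.02 × 178000 = 150920 + 3560 = 154480
EV(B) = 0.42 × 106000 + 0.58 × 130000 = 44520 + 75400 = 119920
Overall = 0.24 × 154480 + 0.76 × 119920 = 37075.2 + 91139.2 = 128214.4

$128,214.40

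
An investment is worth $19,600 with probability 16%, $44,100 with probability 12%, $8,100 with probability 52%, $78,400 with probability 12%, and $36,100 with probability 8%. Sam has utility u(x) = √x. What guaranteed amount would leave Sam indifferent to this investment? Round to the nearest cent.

E[u] = 0.16·√19600 + 0.12·√44100 + 0.52·√8100 + 0.12·√78400 + 0.08·√36100 = 0.16·140 + 0.12·210 + 0.52·90 + 0.12·280 + 0.08·190 = 143.2
CE = (143.2)² = 20506.24

$20,506.24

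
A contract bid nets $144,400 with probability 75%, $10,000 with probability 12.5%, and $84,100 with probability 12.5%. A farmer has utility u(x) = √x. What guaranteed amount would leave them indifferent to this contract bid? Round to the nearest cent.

E[u] = 0.75·√144400 + 0.125·√10000 + 0.125·√84100 = 0.75·380 + 0.125·100 + 0.125·290 = 333.75
CE = (333.75)² = 111389.0625

$111,389.06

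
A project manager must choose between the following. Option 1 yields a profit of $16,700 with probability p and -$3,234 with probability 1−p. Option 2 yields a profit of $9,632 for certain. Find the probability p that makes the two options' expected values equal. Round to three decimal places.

p = 0.645

p·16700 + (1−p)·(-3234) = 9632
19934p − 3234 = 9632
p = (9632 + 3234) / 19934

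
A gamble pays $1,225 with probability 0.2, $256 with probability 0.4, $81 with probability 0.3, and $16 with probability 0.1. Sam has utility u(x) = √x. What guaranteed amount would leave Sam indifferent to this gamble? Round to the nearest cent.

E[u] = 0.2·√1225 + 0.4·√256 + 0.3·√81 + 0.1·√16 = 0.2·35 + 0.4·16 + 0.3·9 + 0.1·4 = 16.5
CE = (16.5)² = 272.25

$272.25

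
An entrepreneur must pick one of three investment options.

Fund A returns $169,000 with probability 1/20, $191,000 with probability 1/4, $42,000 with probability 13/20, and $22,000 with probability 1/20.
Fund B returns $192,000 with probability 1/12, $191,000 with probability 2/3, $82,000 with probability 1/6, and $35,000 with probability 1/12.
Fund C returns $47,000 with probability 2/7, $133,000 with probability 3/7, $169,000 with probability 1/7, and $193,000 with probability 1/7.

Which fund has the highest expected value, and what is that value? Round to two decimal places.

Fund A = 1/20 × 169000 + 1/4 × 191000 + 13/20 × 42000 + 1/20 × 22000 = 8450 + 47750 + 27300 + 1100 = 84600
Fund B = 1/12 × 192000 + 2/3 × 191000 + 1/6 × 82000 + 1/12 × 35000 = 16000 + 127333.3333 + 13666.6667 + 2916.6667 = 159916.6667
Fund C = 2/7 × 47000 + 3/7 × 133000 + 1/7 × 169000 + 1/7 × 193000 = 13428.5714 + 57000 + 24142.8571 + 27571.4286 = 122142.8571

Fund B ($159,916.67)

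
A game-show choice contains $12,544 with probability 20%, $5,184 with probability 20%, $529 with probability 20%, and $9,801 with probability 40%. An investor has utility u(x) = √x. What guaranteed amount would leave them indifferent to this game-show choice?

E[u] = 0.2·√12544 + 0.2·√5184 + 0.2·√529 + 0.4·√9801 = 0.2·112 + 0.2·72 + 0.2·23 + 0.4·99 = 81
CE = (81)² = 6561

$6,561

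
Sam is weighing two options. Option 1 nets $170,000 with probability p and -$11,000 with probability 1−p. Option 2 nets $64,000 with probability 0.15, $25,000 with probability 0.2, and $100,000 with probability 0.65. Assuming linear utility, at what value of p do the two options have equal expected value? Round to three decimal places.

p = 0.501

EV(Option 2) = 0.15 × 64000 + 0.2 × 25000 + 0.65 × 100000 = 9600 + 5000 + 65000 = 79600
p·170000 + (1−p)·(-11000) = 79600
181000p − 11000 = 79600
p = (79600 + 11000) / 181000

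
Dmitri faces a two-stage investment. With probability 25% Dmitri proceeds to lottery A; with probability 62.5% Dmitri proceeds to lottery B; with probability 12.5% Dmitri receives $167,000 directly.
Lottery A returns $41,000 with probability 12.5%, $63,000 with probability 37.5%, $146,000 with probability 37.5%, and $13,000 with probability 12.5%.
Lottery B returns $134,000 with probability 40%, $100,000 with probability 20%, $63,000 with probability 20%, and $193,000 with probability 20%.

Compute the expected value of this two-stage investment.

EV(A) = 0.125 × 41000 + 0.375 × 63000 + 0.375 × 146000 + 0.125 × 13000 = 5125 + 23625 + 54750 + 1625 = 85125
EV(B) = 0.4 × 134000 + 0.2 × 100000 + 0.2 × 63000 + 0.2 × 193000 = 53600 + 20000 + 12600 + 38600 = 124800
Branch C: 167000 (certain)
Overall = 0.25 × 85125 + 0.625 × 124800 + 0.125 × 167000 = 21281.25 + 78000 + 20875 = 120156.25

$120,156.25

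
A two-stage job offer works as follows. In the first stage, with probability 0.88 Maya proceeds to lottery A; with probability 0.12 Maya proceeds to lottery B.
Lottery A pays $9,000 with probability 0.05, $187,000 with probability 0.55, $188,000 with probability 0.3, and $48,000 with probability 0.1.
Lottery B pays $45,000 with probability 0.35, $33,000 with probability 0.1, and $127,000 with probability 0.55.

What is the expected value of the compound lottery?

EV(A) = 0.05 × 9000 + 0.55 × 187000 + 0.3 × 188000 + 0.1 × 48000 = 450 + 102850 + 56400 + 4800 = 164500
EV(B) = 0.35 × 45000 + 0.1 × 33000 + 0.55 × 127000 = 15750 + 3300 + 69850 = 88900
Overall = 0.88 × 164500 + 0.12 × 88900 = 144760 + 10668 = 155428

$155,428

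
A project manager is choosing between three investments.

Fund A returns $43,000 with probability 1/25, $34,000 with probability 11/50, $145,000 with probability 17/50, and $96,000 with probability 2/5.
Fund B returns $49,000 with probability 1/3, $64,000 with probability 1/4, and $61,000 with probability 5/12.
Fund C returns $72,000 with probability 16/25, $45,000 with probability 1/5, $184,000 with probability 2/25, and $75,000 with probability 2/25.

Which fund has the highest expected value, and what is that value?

Fund A = 1/25 × 43000 + 11/50 × 34000 + 17/50 × 145000 + 2/5 × 96000 = 1720 + 7480 + 49300 + 38400 = 96900
Fund B = 1/3 × 49000 + 1/4 × 64000 + 5/12 × 61000 = 16333.3333 + 16000 + 25416.6667 = 57750
Fund C = 16/25 × 72000 + 1/5 × 45000 + 2/25 × 184000 + 2/25 × 75000 = 46080 + 9000 + 14720 + 6000 = 75800

Fund A ($96,900)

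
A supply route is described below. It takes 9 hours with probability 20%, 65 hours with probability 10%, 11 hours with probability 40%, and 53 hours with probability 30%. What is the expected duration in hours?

28.6 hours

EV = 0.2 × 9 + 0.1 × 65 + 0.4 × 11 + 0.3 × 53 = 1.8 + 6.5 + 4.4 + 15.9 = 28.6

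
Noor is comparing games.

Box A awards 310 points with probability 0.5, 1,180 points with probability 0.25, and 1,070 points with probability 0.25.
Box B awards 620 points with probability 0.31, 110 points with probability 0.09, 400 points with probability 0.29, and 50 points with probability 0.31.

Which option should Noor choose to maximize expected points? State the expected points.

Box A = 0.5 × 310 + 0.25 × 1180 + 0.25 × 1070 = 155 + 295 + 267.5 = 717.5
Box B = 0.31 × 620 + 0.09 × 110 + 0.29 × 400 + 0.31 × 50 = 192.2 + 9.9 + 116 + 15.5 = 333.6

Box A (717.5 points)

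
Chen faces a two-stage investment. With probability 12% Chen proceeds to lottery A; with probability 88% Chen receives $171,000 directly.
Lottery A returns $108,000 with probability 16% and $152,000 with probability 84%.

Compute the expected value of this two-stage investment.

EV(A) = 0.16 × 108000 + 0.84 × 152000 = 17280 + 127680 = 144960
Branch B: 171000 (certain)
Overall = 0.12 × 144960 + 0.88 × 171000 = 17395.2 + 150480 = 167875.2

$167,875.20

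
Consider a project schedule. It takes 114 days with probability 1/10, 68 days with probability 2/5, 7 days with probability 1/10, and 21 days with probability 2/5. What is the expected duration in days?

EV = 1/10 × 114 + 2/5 × 68 + 1/10 × 7 + 2/5 × 21 = 11.4 + 27.2 + 0.7 + 8.4 = 47.7

47.7 days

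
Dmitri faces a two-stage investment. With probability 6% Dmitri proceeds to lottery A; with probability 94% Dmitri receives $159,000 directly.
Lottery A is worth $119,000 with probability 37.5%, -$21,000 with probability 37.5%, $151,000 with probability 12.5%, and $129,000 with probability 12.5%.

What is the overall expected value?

$153,765

EV(A) = 0.375 × 119000 + 0.375 × (-21000) + 0.125 × 151000 + 0.125 × 129000 = 44625 − 7875 + 18875 + 16125 = 71750
Branch B: 159000 (certain)
Overall = 0.06 × 71750 + 0.94 × 159000 = 4305 + 149460 = 153765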